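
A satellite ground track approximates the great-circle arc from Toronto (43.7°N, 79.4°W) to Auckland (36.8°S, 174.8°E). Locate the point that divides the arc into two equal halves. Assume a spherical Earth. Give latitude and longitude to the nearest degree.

≈ 6°N, 136°W

Convert each endpoint to a unit vector on the sphere (x = cos φ cos λ, y = cos φ sin λ, z = sin φ).
The central angle between the endpoints is δ = arccos(p₁·p₂) ≈ 2.179 rad (124.9°).
Interpolate at f = 1/2 with slerp weights a = sin((1−f)δ)/sin δ ≈ 1.080, b = sin(fδ)/sin δ ≈ 1.080.
p = a·p₁ + b·p₂ ≈ (-0.718, -0.689, 0.099); φ = arcsin(p_z) ≈ 5.69°, λ = atan2(p_y, p_x) ≈ -136.16°.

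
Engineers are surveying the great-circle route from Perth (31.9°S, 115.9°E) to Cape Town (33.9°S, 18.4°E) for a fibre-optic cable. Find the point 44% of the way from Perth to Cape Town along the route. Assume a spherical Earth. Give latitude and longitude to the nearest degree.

≈ 44°S, 74°E

Convert each endpoint to a unit vector on the sphere (x = cos φ cos λ, y = cos φ sin λ, z = sin φ).
The central angle between the endpoints is δ = arccos(p₁·p₂) ≈ 1.367 rad (78.3°).
Interpolate at f = 0.44 with slerp weights a = sin((1−f)δ)/sin δ ≈ 0.707, b = sin(fδ)/sin δ ≈ 0.578.
p = a·p₁ + b·p₂ ≈ (0.193, 0.692, -0.696); φ = arcsin(p_z) ≈ -44.11°, λ = atan2(p_y, p_x) ≈ 74.43°.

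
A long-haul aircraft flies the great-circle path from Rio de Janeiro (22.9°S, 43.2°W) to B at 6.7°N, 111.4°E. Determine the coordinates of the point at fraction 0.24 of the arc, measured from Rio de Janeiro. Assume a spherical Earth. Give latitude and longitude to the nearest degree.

Convert each endpoint to a unit vector on the sphere (x = cos φ cos λ, y = cos φ sin λ, z = sin φ).
The central angle between the endpoints is δ = arccos(p₁·p₂) ≈ 2.630 rad (150.7°).
Interpolate at f = 0.24 with slerp weights a = sin((1−f)δ)/sin δ ≈ 1.858, b = sin(fδ)/sin δ ≈ 1.205.
p = a·p₁ + b·p₂ ≈ (0.811, -0.057, -0.582); φ = arcsin(p_z) ≈ -35.62°, λ = atan2(p_y, p_x) ≈ -4.05°.

≈ 36°S, 4°W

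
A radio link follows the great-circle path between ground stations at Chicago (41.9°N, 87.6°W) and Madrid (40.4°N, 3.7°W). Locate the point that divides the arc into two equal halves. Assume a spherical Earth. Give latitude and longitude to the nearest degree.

≈ (50°N, 45°W)

Convert each endpoint to a unit vector on the sphere (x = cos φ cos λ, y = cos φ sin λ, z = sin φ).
The central angle between the endpoints is δ = arccos(p₁·p₂) ≈ 1.055 rad (60.5°).
Interpolate at f = 1/2 with slerp weights a = sin((1−f)δ)/sin δ ≈ 0.579, b = sin(fδ)/sin δ ≈ 0.579.
p = a·p₁ + b·p₂ ≈ (0.458, -0.459, 0.762); φ = arcsin(p_z) ≈ 49.60°, λ = atan2(p_y, p_x) ≈ -45.06°.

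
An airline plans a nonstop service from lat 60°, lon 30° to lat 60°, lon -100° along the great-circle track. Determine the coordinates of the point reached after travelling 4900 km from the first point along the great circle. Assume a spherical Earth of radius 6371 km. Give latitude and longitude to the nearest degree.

≈ lat 68°, lon -87°

From cos δ = sin φ₁ sin φ₂ + cos φ₁ cos φ₂ cos Δλ, the central angle is δ ≈ 0.941 rad (53.9°). The total great-circle distance is δ·R ≈ 0.941 × 6371 ≈ 5993 km, so the target fraction is f = 4900/5993 ≈ 0.818.
Interpolate at f ≈ 0.818 with slerp weights a = sin((1−f)δ)/sin δ ≈ 0.211, b = sin(fδ)/sin δ ≈ 0.861.
p = a·p₁ + b·p₂ ≈ (0.017, -0.371, 0.928); φ = arcsin(p_z) ≈ 68.19°, λ = atan2(p_y, p_x) ≈ -87.42°.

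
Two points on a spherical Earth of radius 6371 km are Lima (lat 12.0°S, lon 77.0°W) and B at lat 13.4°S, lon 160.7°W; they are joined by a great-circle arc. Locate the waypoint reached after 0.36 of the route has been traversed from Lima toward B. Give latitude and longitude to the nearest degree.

≈ lat 16°S, lon 107°W

Convert each endpoint to a unit vector on the sphere (x = cos φ cos λ, y = cos φ sin λ, z = sin φ).
The central angle between the endpoints is δ = arccos(p₁·p₂) ≈ 1.418 rad (81.2°).
Interpolate at f = 0.36 with slerp weights a = sin((1−f)δ)/sin δ ≈ 0.797, b = sin(fδ)/sin δ ≈ 0.494.
p = a·p₁ + b·p₂ ≈ (-0.278, -0.919, -0.280); φ = arcsin(p_z) ≈ -16.28°, λ = atan2(p_y, p_x) ≈ -106.86°.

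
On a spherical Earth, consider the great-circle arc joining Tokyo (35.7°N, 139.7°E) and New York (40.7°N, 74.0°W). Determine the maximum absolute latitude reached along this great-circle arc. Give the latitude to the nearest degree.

≈ 70°N

The great circle lies in the plane with unit normal n̂ = (p₁ × p₂)/|p₁ × p₂|.
Here n̂_z ≈ +0.345; the vertex latitude is φ_max = arccos|n̂_z| ≈ 69.8°.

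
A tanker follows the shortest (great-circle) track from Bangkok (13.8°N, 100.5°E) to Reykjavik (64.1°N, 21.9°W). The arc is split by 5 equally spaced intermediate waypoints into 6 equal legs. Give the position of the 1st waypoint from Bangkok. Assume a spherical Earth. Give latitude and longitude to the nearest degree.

≈ 28°N, 94°E

Convert each endpoint to a unit vector on the sphere (x = cos φ cos λ, y = cos φ sin λ, z = sin φ).
The central angle between the endpoints is δ = arccos(p₁·p₂) ≈ 1.584 rad (90.7°).
Interpolate at f = 1/6 with slerp weights a = sin((1−f)δ)/sin δ ≈ 0.969, b = sin(fδ)/sin δ ≈ 0.261.
p = a·p₁ + b·p₂ ≈ (-0.066, 0.882, 0.466); φ = arcsin(p_z) ≈ 27.76°, λ = atan2(p_y, p_x) ≈ 94.26°.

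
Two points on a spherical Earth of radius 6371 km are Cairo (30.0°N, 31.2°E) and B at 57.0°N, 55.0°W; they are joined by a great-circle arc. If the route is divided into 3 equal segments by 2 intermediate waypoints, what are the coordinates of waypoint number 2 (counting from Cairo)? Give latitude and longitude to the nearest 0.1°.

≈ 56.3°N, 16.2°W

Convert each endpoint to a unit vector on the sphere (x = cos φ cos λ, y = cos φ sin λ, z = sin φ).
The central angle between the endpoints is δ = arccos(p₁·p₂) ≈ 1.103 rad (63.2°).
Interpolate at f = 2/3 with slerp weights a = sin((1−f)δ)/sin δ ≈ 0.403, b = sin(fδ)/sin δ ≈ 0.752.
p = a·p₁ + b·p₂ ≈ (0.533, -0.155, 0.832); φ = arcsin(p_z) ≈ 56.28°, λ = atan2(p_y, p_x) ≈ -16.18°.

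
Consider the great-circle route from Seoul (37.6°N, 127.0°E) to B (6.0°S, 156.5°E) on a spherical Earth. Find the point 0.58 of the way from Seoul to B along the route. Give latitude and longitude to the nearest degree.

≈ (13°N, 146°E)

Write both endpoints as unit vectors p₁, p₂ with components (cos φ cos λ, cos φ sin λ, sin φ).
The central angle between the endpoints is δ = arccos(p₁·p₂) ≈ 0.899 rad (51.5°).
Interpolate at f = 0.58 with slerp weights a = sin((1−f)δ)/sin δ ≈ 0.471, b = sin(fδ)/sin δ ≈ 0.636.
p = a·p₁ + b·p₂ ≈ (-0.805, 0.550, 0.221); φ = arcsin(p_z) ≈ 12.76°, λ = atan2(p_y, p_x) ≈ 145.64°.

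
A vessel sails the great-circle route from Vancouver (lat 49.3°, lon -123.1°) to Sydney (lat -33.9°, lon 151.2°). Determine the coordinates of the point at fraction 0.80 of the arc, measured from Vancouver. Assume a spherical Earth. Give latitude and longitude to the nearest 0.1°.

The haversine formula gives a central angle δ ≈ 1.963 rad (112.5°) between the endpoints.
Interpolate at f = 0.80 with slerp weights a = sin((1−f)δ)/sin δ ≈ 0.414, b = sin(fδ)/sin δ ≈ 1.082.
p = a·p₁ + b·p₂ ≈ (-0.935, 0.207, -0.290); φ = arcsin(p_z) ≈ -16.84°, λ = atan2(p_y, p_x) ≈ 167.54°.

≈ lat -16.8°, lon 167.5°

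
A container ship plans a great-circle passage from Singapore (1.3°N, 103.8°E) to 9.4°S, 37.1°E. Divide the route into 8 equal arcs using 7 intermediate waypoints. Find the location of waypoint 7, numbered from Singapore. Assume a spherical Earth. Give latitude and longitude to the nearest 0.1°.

Convert each endpoint to a unit vector on the sphere (x = cos φ cos λ, y = cos φ sin λ, z = sin φ).
The central angle between the endpoints is δ = arccos(p₁·p₂) ≈ 1.174 rad (67.3°).
Interpolate at f = 7/8 with slerp weights a = sin((1−f)δ)/sin δ ≈ 0.159, b = sin(fδ)/sin δ ≈ 0.928.
p = a·p₁ + b·p₂ ≈ (0.692, 0.706, -0.148); φ = arcsin(p_z) ≈ -8.51°, λ = atan2(p_y, p_x) ≈ 45.56°.

≈ 8.5°S, 45.6°E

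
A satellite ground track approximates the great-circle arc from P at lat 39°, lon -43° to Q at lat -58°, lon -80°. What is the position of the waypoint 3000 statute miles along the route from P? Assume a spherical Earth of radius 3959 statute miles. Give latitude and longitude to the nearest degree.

≈ lat -3°, lon -56°

Write both endpoints as unit vectors p₁, p₂ with components (cos φ cos λ, cos φ sin λ, sin φ).
The central angle between the endpoints is δ = arccos(p₁·p₂) ≈ 1.777 rad (101.8°). The total great-circle distance is δ·R ≈ 1.777 × 3959 ≈ 7035 mi, so the target fraction is f = 3000/7035 ≈ 0.426.
Interpolate at f ≈ 0.426 with slerp weights a = sin((1−f)δ)/sin δ ≈ 0.870, b = sin(fδ)/sin δ ≈ 0.702.
p = a·p₁ + b·p₂ ≈ (0.559, -0.828, -0.048); φ = arcsin(p_z) ≈ -2.74°, λ = atan2(p_y, p_x) ≈ -55.96°.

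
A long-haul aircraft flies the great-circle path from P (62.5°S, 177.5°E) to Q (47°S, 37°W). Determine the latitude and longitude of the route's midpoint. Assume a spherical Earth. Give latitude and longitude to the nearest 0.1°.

≈ (76.1°S, 77.9°W)

The haversine formula gives a central angle δ ≈ 1.171 rad (67.1°) between the endpoints.
Interpolate at f = 1/2 with slerp weights a = sin((1−f)δ)/sin δ ≈ 0.600, b = sin(fδ)/sin δ ≈ 0.600.
p = a·p₁ + b·p₂ ≈ (0.050, -0.234, -0.971); φ = arcsin(p_z) ≈ -76.15°, λ = atan2(p_y, p_x) ≈ -77.94°.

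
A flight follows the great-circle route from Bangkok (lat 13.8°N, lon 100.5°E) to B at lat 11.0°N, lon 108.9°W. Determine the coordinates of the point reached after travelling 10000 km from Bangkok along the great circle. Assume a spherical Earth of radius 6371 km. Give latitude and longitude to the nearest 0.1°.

Convert each endpoint to a unit vector on the sphere (x = cos φ cos λ, y = cos φ sin λ, z = sin φ).
The central angle between the endpoints is δ = arccos(p₁·p₂) ≈ 2.474 rad (141.7°). The total great-circle distance is δ·R ≈ 2.474 × 6371 ≈ 15759 km, so the target fraction is f = 10000/15759 ≈ 0.635.
Interpolate at f ≈ 0.635 with slerp weights a = sin((1−f)δ)/sin δ ≈ 1.268, b = sin(fδ)/sin δ ≈ 1.614.
p = a·p₁ + b·p₂ ≈ (-0.738, -0.288, 0.611); φ = arcsin(p_z) ≈ 37.63°, λ = atan2(p_y, p_x) ≈ -158.67°.

≈ lat 37.6°N, lon 158.7°W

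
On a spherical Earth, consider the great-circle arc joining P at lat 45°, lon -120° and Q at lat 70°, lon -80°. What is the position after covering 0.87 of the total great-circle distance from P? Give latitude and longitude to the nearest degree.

≈ lat 68°, lon -89°

Convert each endpoint to a unit vector on the sphere (x = cos φ cos λ, y = cos φ sin λ, z = sin φ).
The central angle between the endpoints is δ = arccos(p₁·p₂) ≈ 0.555 rad (31.8°).
Interpolate at f = 0.87 with slerp weights a = sin((1−f)δ)/sin δ ≈ 0.137, b = sin(fδ)/sin δ ≈ 0.881.
p = a·p₁ + b·p₂ ≈ (0.004, -0.381, 0.925); φ = arcsin(p_z) ≈ 67.63°, λ = atan2(p_y, p_x) ≈ -89.40°.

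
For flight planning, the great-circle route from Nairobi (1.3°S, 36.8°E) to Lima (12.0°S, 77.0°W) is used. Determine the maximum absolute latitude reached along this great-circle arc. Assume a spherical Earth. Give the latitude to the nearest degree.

The great circle lies in the plane with unit normal n̂ = (p₁ × p₂)/|p₁ × p₂|.
Here n̂_z ≈ -0.972; the vertex latitude is φ_max = arccos|n̂_z| ≈ 13.7°.
Check via Clairaut: cos φ_max = |cos φ₁| · sin C = cos(1.3°)·sin(103.6°) ≈ 0.972, again giving ≈ 13.7°.

≈ 14°S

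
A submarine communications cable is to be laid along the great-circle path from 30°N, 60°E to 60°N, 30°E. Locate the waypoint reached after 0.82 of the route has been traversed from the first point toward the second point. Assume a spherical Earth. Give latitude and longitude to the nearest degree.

Convert each endpoint to a unit vector on the sphere (x = cos φ cos λ, y = cos φ sin λ, z = sin φ).
The central angle between the endpoints is δ = arccos(p₁·p₂) ≈ 0.630 rad (36.1°).
Interpolate at f = 0.82 with slerp weights a = sin((1−f)δ)/sin δ ≈ 0.192, b = sin(fδ)/sin δ ≈ 0.838.
p = a·p₁ + b·p₂ ≈ (0.446, 0.354, 0.822); φ = arcsin(p_z) ≈ 55.30°, λ = atan2(p_y, p_x) ≈ 38.40°.

≈ 55°N, 38°E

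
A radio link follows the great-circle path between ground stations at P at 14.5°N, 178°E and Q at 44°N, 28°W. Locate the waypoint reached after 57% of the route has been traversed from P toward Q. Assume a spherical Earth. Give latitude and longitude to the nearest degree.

≈ 69°N, 120°W

Write both endpoints as unit vectors p₁, p₂ with components (cos φ cos λ, cos φ sin λ, sin φ).
The central angle between the endpoints is δ = arccos(p₁·p₂) ≈ 2.040 rad (116.9°).
Interpolate at f = 0.57 with slerp weights a = sin((1−f)δ)/sin δ ≈ 0.862, b = sin(fδ)/sin δ ≈ 1.029.
p = a·p₁ + b·p₂ ≈ (-0.180, -0.318, 0.931); φ = arcsin(p_z) ≈ 68.53°, λ = atan2(p_y, p_x) ≈ -119.55°.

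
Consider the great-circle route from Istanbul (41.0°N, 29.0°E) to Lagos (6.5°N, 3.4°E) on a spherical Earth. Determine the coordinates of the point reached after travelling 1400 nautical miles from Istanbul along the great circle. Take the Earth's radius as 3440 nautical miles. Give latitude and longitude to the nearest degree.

≈ 22°N, 13°E

Write both endpoints as unit vectors p₁, p₂ with components (cos φ cos λ, cos φ sin λ, sin φ).
The central angle between the endpoints is δ = arccos(p₁·p₂) ≈ 0.722 rad (41.4°). The total great-circle distance is δ·R ≈ 0.722 × 3440 ≈ 2484 nmi, so the target fraction is f = 1400/2484 ≈ 0.564.
Interpolate at f ≈ 0.564 with slerp weights a = sin((1−f)δ)/sin δ ≈ 0.469, b = sin(fδ)/sin δ ≈ 0.599.
p = a·p₁ + b·p₂ ≈ (0.904, 0.207, 0.375); φ = arcsin(p_z) ≈ 22.05°, λ = atan2(p_y, p_x) ≈ 12.89°.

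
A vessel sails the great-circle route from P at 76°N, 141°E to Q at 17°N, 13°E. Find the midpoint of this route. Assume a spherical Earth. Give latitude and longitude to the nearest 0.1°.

≈ 56.7°N, 26.3°E

The haversine formula gives a central angle δ ≈ 1.429 rad (81.9°) between the endpoints.
Interpolate at f = 1/2 with slerp weights a = sin((1−f)δ)/sin δ ≈ 0.662, b = sin(fδ)/sin δ ≈ 0.662.
p = a·p₁ + b·p₂ ≈ (0.492, 0.243, 0.836); φ = arcsin(p_z) ≈ 56.70°, λ = atan2(p_y, p_x) ≈ 26.29°.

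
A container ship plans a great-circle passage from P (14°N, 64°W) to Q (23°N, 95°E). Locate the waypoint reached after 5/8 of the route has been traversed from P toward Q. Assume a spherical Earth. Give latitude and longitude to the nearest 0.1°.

≈ (59.4°N, 42.4°E)

The haversine formula gives a central angle δ ≈ 2.403 rad (137.7°) between the endpoints.
Interpolate at f = 5/8 with slerp weights a = sin((1−f)δ)/sin δ ≈ 1.164, b = sin(fδ)/sin δ ≈ 1.482.
p = a·p₁ + b·p₂ ≈ (0.376, 0.343, 0.861); φ = arcsin(p_z) ≈ 59.38°, λ = atan2(p_y, p_x) ≈ 42.36°.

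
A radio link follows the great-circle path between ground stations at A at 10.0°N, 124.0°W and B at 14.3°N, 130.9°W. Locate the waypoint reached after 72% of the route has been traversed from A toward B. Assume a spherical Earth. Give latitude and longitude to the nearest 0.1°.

≈ 13.1°N, 128.9°W

From cos δ = sin φ₁ sin φ₂ + cos φ₁ cos φ₂ cos Δλ, the central angle is δ ≈ 0.140 rad (8.0°).
Interpolate at f = 0.72 with slerp weights a = sin((1−f)δ)/sin δ ≈ 0.281, b = sin(fδ)/sin δ ≈ 0.721.
p = a·p₁ + b·p₂ ≈ (-0.612, -0.757, 0.227); φ = arcsin(p_z) ≈ 13.11°, λ = atan2(p_y, p_x) ≈ -128.94°.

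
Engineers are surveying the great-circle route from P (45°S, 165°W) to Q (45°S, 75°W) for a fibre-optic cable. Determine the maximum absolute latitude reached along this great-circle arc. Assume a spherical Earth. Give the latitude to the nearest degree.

≈ 55°S

The great circle lies in the plane with unit normal n̂ = (p₁ × p₂)/|p₁ × p₂|.
Here n̂_z ≈ +0.577; the vertex latitude is φ_max = arccos|n̂_z| ≈ 54.7°.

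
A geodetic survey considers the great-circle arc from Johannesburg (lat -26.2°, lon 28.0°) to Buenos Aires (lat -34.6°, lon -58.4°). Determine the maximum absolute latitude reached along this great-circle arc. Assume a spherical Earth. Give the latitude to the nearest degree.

≈ -39°

The great circle lies in the plane with unit normal n̂ = (p₁ × p₂)/|p₁ × p₂|.
Here n̂_z ≈ -0.772; the vertex latitude is φ_max = arccos|n̂_z| ≈ 39.5°.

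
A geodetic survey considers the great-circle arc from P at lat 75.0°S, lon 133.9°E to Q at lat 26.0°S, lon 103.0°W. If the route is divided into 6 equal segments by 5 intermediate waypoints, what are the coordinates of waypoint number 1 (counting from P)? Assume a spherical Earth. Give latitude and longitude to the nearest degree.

≈ lat 78°S, lon 174°W

Convert each endpoint to a unit vector on the sphere (x = cos φ cos λ, y = cos φ sin λ, z = sin φ).
The central angle between the endpoints is δ = arccos(p₁·p₂) ≈ 1.270 rad (72.8°).
Interpolate at f = 1/6 with slerp weights a = sin((1−f)δ)/sin δ ≈ 0.912, b = sin(fδ)/sin δ ≈ 0.220.
p = a·p₁ + b·p₂ ≈ (-0.208, -0.022, -0.978); φ = arcsin(p_z) ≈ -77.91°, λ = atan2(p_y, p_x) ≈ -173.85°.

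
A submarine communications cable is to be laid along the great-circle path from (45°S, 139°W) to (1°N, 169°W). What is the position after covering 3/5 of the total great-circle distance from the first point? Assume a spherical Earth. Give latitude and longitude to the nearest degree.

From cos δ = sin φ₁ sin φ₂ + cos φ₁ cos φ₂ cos Δλ, the central angle is δ ≈ 0.927 rad (53.1°).
Interpolate at f = 3/5 with slerp weights a = sin((1−f)δ)/sin δ ≈ 0.453, b = sin(fδ)/sin δ ≈ 0.660.
p = a·p₁ + b·p₂ ≈ (-0.890, -0.336, -0.309); φ = arcsin(p_z) ≈ -17.99°, λ = atan2(p_y, p_x) ≈ -159.30°.

≈ (18°S, 159°W)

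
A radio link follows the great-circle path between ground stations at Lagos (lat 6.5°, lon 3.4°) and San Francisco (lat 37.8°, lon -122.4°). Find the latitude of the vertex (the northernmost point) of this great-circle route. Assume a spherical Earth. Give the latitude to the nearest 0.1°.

The great circle lies in the plane with unit normal n̂ = (p₁ × p₂)/|p₁ × p₂|.
Here n̂_z ≈ -0.691; the vertex latitude is φ_max = arccos|n̂_z| ≈ 46.3°.
Check via Clairaut: cos φ_max = |cos φ₁| · sin C = cos(6.5°)·sin(44.1°) ≈ 0.691, again giving ≈ 46.3°.

≈ 46.3°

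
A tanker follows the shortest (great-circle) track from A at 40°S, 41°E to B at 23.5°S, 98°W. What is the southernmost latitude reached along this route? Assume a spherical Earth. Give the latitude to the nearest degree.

The great circle lies in the plane with unit normal n̂ = (p₁ × p₂)/|p₁ × p₂|.
Here n̂_z ≈ -0.479; the vertex latitude is φ_max = arccos|n̂_z| ≈ 61.4°.
Check via Clairaut: cos φ_max = |cos φ₁| · sin C = cos(40.0°)·sin(141.3°) ≈ 0.479, again giving ≈ 61.4°.

≈ 61°S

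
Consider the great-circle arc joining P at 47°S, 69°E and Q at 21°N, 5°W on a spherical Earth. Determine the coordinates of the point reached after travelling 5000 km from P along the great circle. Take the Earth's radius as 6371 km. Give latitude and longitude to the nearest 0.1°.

≈ 17.9°S, 27.0°E

The haversine formula gives a central angle δ ≈ 1.658 rad (95.0°) between the endpoints. The total great-circle distance is δ·R ≈ 1.658 × 6371 ≈ 10560 km, so the target fraction is f = 5000/10560 ≈ 0.473.
Interpolate at f ≈ 0.473 with slerp weights a = sin((1−f)δ)/sin δ ≈ 0.769, b = sin(fδ)/sin δ ≈ 0.709.
p = a·p₁ + b·p₂ ≈ (0.848, 0.432, -0.308); φ = arcsin(p_z) ≈ -17.95°, λ = atan2(p_y, p_x) ≈ 27.00°.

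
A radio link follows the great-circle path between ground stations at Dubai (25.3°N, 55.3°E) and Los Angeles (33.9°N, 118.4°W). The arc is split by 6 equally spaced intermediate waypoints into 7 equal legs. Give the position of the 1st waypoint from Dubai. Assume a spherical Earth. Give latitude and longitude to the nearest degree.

≈ 42°N, 53°E

Write both endpoints as unit vectors p₁, p₂ with components (cos φ cos λ, cos φ sin λ, sin φ).
The central angle between the endpoints is δ = arccos(p₁·p₂) ≈ 2.103 rad (120.5°).
Interpolate at f = 1/7 with slerp weights a = sin((1−f)δ)/sin δ ≈ 1.130, b = sin(fδ)/sin δ ≈ 0.343.
p = a·p₁ + b·p₂ ≈ (0.446, 0.589, 0.674); φ = arcsin(p_z) ≈ 42.40°, λ = atan2(p_y, p_x) ≈ 52.87°.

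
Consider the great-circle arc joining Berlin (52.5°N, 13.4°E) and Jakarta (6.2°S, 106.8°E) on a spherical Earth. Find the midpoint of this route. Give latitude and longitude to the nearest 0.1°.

≈ 31.1°N, 74.4°E

Convert each endpoint to a unit vector on the sphere (x = cos φ cos λ, y = cos φ sin λ, z = sin φ).
The central angle between the endpoints is δ = arccos(p₁·p₂) ≈ 1.693 rad (97.0°).
Interpolate at f = 1/2 with slerp weights a = sin((1−f)δ)/sin δ ≈ 0.754, b = sin(fδ)/sin δ ≈ 0.754.
p = a·p₁ + b·p₂ ≈ (0.230, 0.824, 0.517); φ = arcsin(p_z) ≈ 31.14°, λ = atan2(p_y, p_x) ≈ 74.41°.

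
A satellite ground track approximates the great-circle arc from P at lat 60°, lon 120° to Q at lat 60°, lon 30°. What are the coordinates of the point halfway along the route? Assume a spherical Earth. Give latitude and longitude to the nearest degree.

Convert each endpoint to a unit vector on the sphere (x = cos φ cos λ, y = cos φ sin λ, z = sin φ).
The central angle between the endpoints is δ = arccos(p₁·p₂) ≈ 0.723 rad (41.4°).
Interpolate at f = 1/2 with slerp weights a = sin((1−f)δ)/sin δ ≈ 0.535, b = sin(fδ)/sin δ ≈ 0.535.
p = a·p₁ + b·p₂ ≈ (0.098, 0.365, 0.926); φ = arcsin(p_z) ≈ 67.79°, λ = atan2(p_y, p_x) ≈ 75.00°.

≈ lat 68°, lon 75°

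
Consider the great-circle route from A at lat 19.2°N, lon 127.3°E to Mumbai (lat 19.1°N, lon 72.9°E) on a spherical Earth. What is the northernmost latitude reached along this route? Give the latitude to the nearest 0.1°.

≈ 21.3°N

The great circle lies in the plane with unit normal n̂ = (p₁ × p₂)/|p₁ × p₂|.
Here n̂_z ≈ -0.932; the vertex latitude is φ_max = arccos|n̂_z| ≈ 21.3°.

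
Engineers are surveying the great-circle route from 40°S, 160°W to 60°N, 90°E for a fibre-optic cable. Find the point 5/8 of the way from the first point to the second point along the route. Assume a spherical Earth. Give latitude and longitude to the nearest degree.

Convert each endpoint to a unit vector on the sphere (x = cos φ cos λ, y = cos φ sin λ, z = sin φ).
The central angle between the endpoints is δ = arccos(p₁·p₂) ≈ 2.329 rad (133.4°).
Interpolate at f = 5/8 with slerp weights a = sin((1−f)δ)/sin δ ≈ 1.056, b = sin(fδ)/sin δ ≈ 1.368.
p = a·p₁ + b·p₂ ≈ (-0.760, 0.408, 0.506); φ = arcsin(p_z) ≈ 30.42°, λ = atan2(p_y, p_x) ≈ 151.80°.

≈ 30°N, 152°E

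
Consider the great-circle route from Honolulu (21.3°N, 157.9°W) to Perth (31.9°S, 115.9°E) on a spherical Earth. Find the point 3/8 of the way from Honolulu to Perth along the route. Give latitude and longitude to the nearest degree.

Convert each endpoint to a unit vector on the sphere (x = cos φ cos λ, y = cos φ sin λ, z = sin φ).
The central angle between the endpoints is δ = arccos(p₁·p₂) ≈ 1.711 rad (98.0°).
Interpolate at f = 3/8 with slerp weights a = sin((1−f)δ)/sin δ ≈ 0.885, b = sin(fδ)/sin δ ≈ 0.604.
p = a·p₁ + b·p₂ ≈ (-0.989, 0.151, 0.002); φ = arcsin(p_z) ≈ 0.13°, λ = atan2(p_y, p_x) ≈ 171.31°.

≈ 0°N, 171°E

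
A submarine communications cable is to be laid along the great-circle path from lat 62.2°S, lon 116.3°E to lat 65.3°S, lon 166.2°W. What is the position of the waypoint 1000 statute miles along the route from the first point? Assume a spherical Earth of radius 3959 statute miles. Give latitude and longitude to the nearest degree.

≈ lat 69°S, lon 148°E

The haversine formula gives a central angle δ ≈ 0.563 rad (32.2°) between the endpoints. The total great-circle distance is δ·R ≈ 0.563 × 3959 ≈ 2228 mi, so the target fraction is f = 1000/2228 ≈ 0.449.
Interpolate at f ≈ 0.449 with slerp weights a = sin((1−f)δ)/sin δ ≈ 0.572, b = sin(fδ)/sin δ ≈ 0.468.
p = a·p₁ + b·p₂ ≈ (-0.308, 0.192, -0.932); φ = arcsin(p_z) ≈ -68.69°, λ = atan2(p_y, p_x) ≈ 148.03°.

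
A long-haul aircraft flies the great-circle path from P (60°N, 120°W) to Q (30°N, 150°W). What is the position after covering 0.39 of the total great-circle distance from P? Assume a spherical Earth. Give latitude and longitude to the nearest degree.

≈ (49°N, 136°W)

Convert each endpoint to a unit vector on the sphere (x = cos φ cos λ, y = cos φ sin λ, z = sin φ).
The central angle between the endpoints is δ = arccos(p₁·p₂) ≈ 0.630 rad (36.1°).
Interpolate at f = 0.39 with slerp weights a = sin((1−f)δ)/sin δ ≈ 0.636, b = sin(fδ)/sin δ ≈ 0.413.
p = a·p₁ + b·p₂ ≈ (-0.469, -0.454, 0.758); φ = arcsin(p_z) ≈ 49.25°, λ = atan2(p_y, p_x) ≈ -135.89°.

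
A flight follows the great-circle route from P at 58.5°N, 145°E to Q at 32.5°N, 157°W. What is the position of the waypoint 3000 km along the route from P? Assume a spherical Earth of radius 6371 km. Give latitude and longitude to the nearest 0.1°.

Convert each endpoint to a unit vector on the sphere (x = cos φ cos λ, y = cos φ sin λ, z = sin φ).
The central angle between the endpoints is δ = arccos(p₁·p₂) ≈ 0.807 rad (46.2°). The total great-circle distance is δ·R ≈ 0.807 × 6371 ≈ 5142 km, so the target fraction is f = 3000/5142 ≈ 0.583.
Interpolate at f ≈ 0.583 with slerp weights a = sin((1−f)δ)/sin δ ≈ 0.457, b = sin(fδ)/sin δ ≈ 0.628.
p = a·p₁ + b·p₂ ≈ (-0.683, -0.070, 0.727); φ = arcsin(p_z) ≈ 46.63°, λ = atan2(p_y, p_x) ≈ -174.14°.

≈ 46.6°N, 174.1°W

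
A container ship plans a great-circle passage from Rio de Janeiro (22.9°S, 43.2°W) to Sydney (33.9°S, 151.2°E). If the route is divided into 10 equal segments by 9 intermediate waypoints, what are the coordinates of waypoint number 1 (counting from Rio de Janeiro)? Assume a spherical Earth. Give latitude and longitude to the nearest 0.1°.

From cos δ = sin φ₁ sin φ₂ + cos φ₁ cos φ₂ cos Δλ, the central angle is δ ≈ 2.122 rad (121.6°).
Interpolate at f = 1/10 with slerp weights a = sin((1−f)δ)/sin δ ≈ 1.107, b = sin(fδ)/sin δ ≈ 0.247.
p = a·p₁ + b·p₂ ≈ (0.564, -0.599, -0.569); φ = arcsin(p_z) ≈ -34.65°, λ = atan2(p_y, p_x) ≈ -46.76°.

≈ 34.7°S, 46.8°W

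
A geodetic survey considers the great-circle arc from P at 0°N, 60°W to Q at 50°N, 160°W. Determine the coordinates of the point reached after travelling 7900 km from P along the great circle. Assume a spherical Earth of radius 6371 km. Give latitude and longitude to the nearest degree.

From cos δ = sin φ₁ sin φ₂ + cos φ₁ cos φ₂ cos Δλ, the central angle is δ ≈ 1.683 rad (96.4°). The total great-circle distance is δ·R ≈ 1.683 × 6371 ≈ 10720 km, so the target fraction is f = 7900/10720 ≈ 0.737.
Interpolate at f ≈ 0.737 with slerp weights a = sin((1−f)δ)/sin δ ≈ 0.431, b = sin(fδ)/sin δ ≈ 0.952.
p = a·p₁ + b·p₂ ≈ (-0.359, -0.583, 0.729); φ = arcsin(p_z) ≈ 46.81°, λ = atan2(p_y, p_x) ≈ -121.67°.

≈ 47°N, 122°W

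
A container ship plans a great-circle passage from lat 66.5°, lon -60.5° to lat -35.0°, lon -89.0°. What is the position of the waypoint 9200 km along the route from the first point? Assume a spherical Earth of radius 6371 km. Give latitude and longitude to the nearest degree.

Convert each endpoint to a unit vector on the sphere (x = cos φ cos λ, y = cos φ sin λ, z = sin φ).
The central angle between the endpoints is δ = arccos(p₁·p₂) ≈ 1.812 rad (103.8°). The total great-circle distance is δ·R ≈ 1.812 × 6371 ≈ 11545 km, so the target fraction is f = 9200/11545 ≈ 0.797.
Interpolate at f ≈ 0.797 with slerp weights a = sin((1−f)δ)/sin δ ≈ 0.371, b = sin(fδ)/sin δ ≈ 1.022.
p = a·p₁ + b·p₂ ≈ (0.087, -0.965, -0.246); φ = arcsin(p_z) ≈ -14.25°, λ = atan2(p_y, p_x) ≈ -84.83°.

≈ lat -14°, lon -85°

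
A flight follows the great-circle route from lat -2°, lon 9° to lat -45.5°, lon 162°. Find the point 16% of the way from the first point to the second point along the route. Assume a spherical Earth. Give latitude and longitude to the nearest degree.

≈ lat -21°, lon 17°

Convert each endpoint to a unit vector on the sphere (x = cos φ cos λ, y = cos φ sin λ, z = sin φ).
The central angle between the endpoints is δ = arccos(p₁·p₂) ≈ 2.213 rad (126.8°).
Interpolate at f = 0.16 with slerp weights a = sin((1−f)δ)/sin δ ≈ 1.198, b = sin(fδ)/sin δ ≈ 0.433.
p = a·p₁ + b·p₂ ≈ (0.893, 0.281, -0.351); φ = arcsin(p_z) ≈ -20.53°, λ = atan2(p_y, p_x) ≈ 17.46°.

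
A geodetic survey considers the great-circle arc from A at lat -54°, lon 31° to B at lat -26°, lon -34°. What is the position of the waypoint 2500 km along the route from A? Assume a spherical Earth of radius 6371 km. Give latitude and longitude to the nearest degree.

Convert each endpoint to a unit vector on the sphere (x = cos φ cos λ, y = cos φ sin λ, z = sin φ).
The central angle between the endpoints is δ = arccos(p₁·p₂) ≈ 0.955 rad (54.7°). The total great-circle distance is δ·R ≈ 0.955 × 6371 ≈ 6082 km, so the target fraction is f = 2500/6082 ≈ 0.411.
Interpolate at f ≈ 0.411 with slerp weights a = sin((1−f)δ)/sin δ ≈ 0.653, b = sin(fδ)/sin δ ≈ 0.469.
p = a·p₁ + b·p₂ ≈ (0.678, -0.038, -0.734); φ = arcsin(p_z) ≈ -47.21°, λ = atan2(p_y, p_x) ≈ -3.19°.

≈ lat -47°, lon -3°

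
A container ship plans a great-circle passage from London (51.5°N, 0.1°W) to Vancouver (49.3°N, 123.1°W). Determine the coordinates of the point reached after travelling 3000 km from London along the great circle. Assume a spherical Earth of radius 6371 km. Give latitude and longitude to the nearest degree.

Write both endpoints as unit vectors p₁, p₂ with components (cos φ cos λ, cos φ sin λ, sin φ).
The central angle between the endpoints is δ = arccos(p₁·p₂) ≈ 1.189 rad (68.1°). The total great-circle distance is δ·R ≈ 1.189 × 6371 ≈ 7578 km, so the target fraction is f = 3000/7578 ≈ 0.396.
Interpolate at f ≈ 0.396 with slerp weights a = sin((1−f)δ)/sin δ ≈ 0.709, b = sin(fδ)/sin δ ≈ 0.489.
p = a·p₁ + b·p₂ ≈ (0.267, -0.268, 0.926); φ = arcsin(p_z) ≈ 67.76°, λ = atan2(p_y, p_x) ≈ -45.04°.

≈ 68°N, 45°W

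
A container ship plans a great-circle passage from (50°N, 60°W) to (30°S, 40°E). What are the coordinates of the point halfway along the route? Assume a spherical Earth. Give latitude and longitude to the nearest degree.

Convert each endpoint to a unit vector on the sphere (x = cos φ cos λ, y = cos φ sin λ, z = sin φ).
The central angle between the endpoints is δ = arccos(p₁·p₂) ≈ 2.071 rad (118.7°).
Interpolate at f = 1/2 with slerp weights a = sin((1−f)δ)/sin δ ≈ 0.980, b = sin(fδ)/sin δ ≈ 0.980.
p = a·p₁ + b·p₂ ≈ (0.965, 0.000, 0.261); φ = arcsin(p_z) ≈ 15.12°, λ = atan2(p_y, p_x) ≈ 0.00°.

≈ (15°N, 0°E)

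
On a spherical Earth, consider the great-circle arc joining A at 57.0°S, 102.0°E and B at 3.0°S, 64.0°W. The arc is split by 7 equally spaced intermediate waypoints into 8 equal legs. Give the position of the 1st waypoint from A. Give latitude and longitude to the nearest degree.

≈ 71°S, 90°E

Convert each endpoint to a unit vector on the sphere (x = cos φ cos λ, y = cos φ sin λ, z = sin φ).
The central angle between the endpoints is δ = arccos(p₁·p₂) ≈ 2.076 rad (118.9°).
Interpolate at f = 1/8 with slerp weights a = sin((1−f)δ)/sin δ ≈ 1.108, b = sin(fδ)/sin δ ≈ 0.293.
p = a·p₁ + b·p₂ ≈ (0.003, 0.327, -0.945); φ = arcsin(p_z) ≈ -70.89°, λ = atan2(p_y, p_x) ≈ 89.50°.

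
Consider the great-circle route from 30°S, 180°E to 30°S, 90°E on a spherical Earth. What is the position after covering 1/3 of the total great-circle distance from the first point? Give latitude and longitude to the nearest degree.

From cos δ = sin φ₁ sin φ₂ + cos φ₁ cos φ₂ cos Δλ, the central angle is δ ≈ 1.318 rad (75.5°).
Interpolate at f = 1/3 with slerp weights a = sin((1−f)δ)/sin δ ≈ 0.795, b = sin(fδ)/sin δ ≈ 0.439.
p = a·p₁ + b·p₂ ≈ (-0.689, 0.380, -0.617); φ = arcsin(p_z) ≈ -38.12°, λ = atan2(p_y, p_x) ≈ 151.08°.

≈ 38°S, 151°E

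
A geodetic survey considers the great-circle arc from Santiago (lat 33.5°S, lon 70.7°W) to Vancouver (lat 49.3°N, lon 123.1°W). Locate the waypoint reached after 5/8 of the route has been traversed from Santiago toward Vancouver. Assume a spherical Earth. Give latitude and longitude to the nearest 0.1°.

≈ lat 19.4°N, lon 98.9°W

The haversine formula gives a central angle δ ≈ 1.658 rad (95.0°) between the endpoints.
Interpolate at f = 5/8 with slerp weights a = sin((1−f)δ)/sin δ ≈ 0.585, b = sin(fδ)/sin δ ≈ 0.864.
p = a·p₁ + b·p₂ ≈ (-0.146, -0.932, 0.332); φ = arcsin(p_z) ≈ 19.40°, λ = atan2(p_y, p_x) ≈ -98.93°.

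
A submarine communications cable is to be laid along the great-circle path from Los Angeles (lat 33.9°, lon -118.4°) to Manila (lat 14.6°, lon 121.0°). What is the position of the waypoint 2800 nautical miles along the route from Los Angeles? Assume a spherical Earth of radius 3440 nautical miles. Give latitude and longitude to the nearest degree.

≈ lat 43°, lon -178°

Write both endpoints as unit vectors p₁, p₂ with components (cos φ cos λ, cos φ sin λ, sin φ).
The central angle between the endpoints is δ = arccos(p₁·p₂) ≈ 1.842 rad (105.6°). The total great-circle distance is δ·R ≈ 1.842 × 3440 ≈ 6338 nmi, so the target fraction is f = 2800/6338 ≈ 0.442.
Interpolate at f ≈ 0.442 with slerp weights a = sin((1−f)δ)/sin δ ≈ 0.889, b = sin(fδ)/sin δ ≈ 0.755.
p = a·p₁ + b·p₂ ≈ (-0.727, -0.023, 0.686); φ = arcsin(p_z) ≈ 43.32°, λ = atan2(p_y, p_x) ≈ -178.18°.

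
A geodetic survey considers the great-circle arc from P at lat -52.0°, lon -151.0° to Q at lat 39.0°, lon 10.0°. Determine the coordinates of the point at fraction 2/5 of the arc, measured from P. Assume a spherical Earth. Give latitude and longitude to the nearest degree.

Write both endpoints as unit vectors p₁, p₂ with components (cos φ cos λ, cos φ sin λ, sin φ).
The central angle between the endpoints is δ = arccos(p₁·p₂) ≈ 2.819 rad (161.5°).
Interpolate at f = 2/5 with slerp weights a = sin((1−f)δ)/sin δ ≈ 3.128, b = sin(fδ)/sin δ ≈ 2.846.
p = a·p₁ + b·p₂ ≈ (0.494, -0.550, -0.674); φ = arcsin(p_z) ≈ -42.36°, λ = atan2(p_y, p_x) ≈ -48.05°.

≈ lat -42°, lon -48°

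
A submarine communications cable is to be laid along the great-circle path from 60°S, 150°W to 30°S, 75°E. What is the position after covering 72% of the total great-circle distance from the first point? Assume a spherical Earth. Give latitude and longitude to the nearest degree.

Convert each endpoint to a unit vector on the sphere (x = cos φ cos λ, y = cos φ sin λ, z = sin φ).
The central angle between the endpoints is δ = arccos(p₁·p₂) ≈ 1.444 rad (82.7°).
Interpolate at f = 0.72 with slerp weights a = sin((1−f)δ)/sin δ ≈ 0.396, b = sin(fδ)/sin δ ≈ 0.869.
p = a·p₁ + b·p₂ ≈ (0.023, 0.628, -0.778); φ = arcsin(p_z) ≈ -51.07°, λ = atan2(p_y, p_x) ≈ 87.89°.

≈ 51°S, 88°E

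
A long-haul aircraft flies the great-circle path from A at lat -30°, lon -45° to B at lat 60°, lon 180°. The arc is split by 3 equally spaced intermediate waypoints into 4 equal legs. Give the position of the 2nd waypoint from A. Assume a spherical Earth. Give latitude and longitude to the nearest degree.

Convert each endpoint to a unit vector on the sphere (x = cos φ cos λ, y = cos φ sin λ, z = sin φ).
The central angle between the endpoints is δ = arccos(p₁·p₂) ≈ 2.403 rad (137.7°).
Interpolate at f = 2/4 with slerp weights a = sin((1−f)δ)/sin δ ≈ 1.385, b = sin(fδ)/sin δ ≈ 1.385.
p = a·p₁ + b·p₂ ≈ (0.156, -0.848, 0.507); φ = arcsin(p_z) ≈ 30.45°, λ = atan2(p_y, p_x) ≈ -79.60°.

≈ lat 30°, lon -80°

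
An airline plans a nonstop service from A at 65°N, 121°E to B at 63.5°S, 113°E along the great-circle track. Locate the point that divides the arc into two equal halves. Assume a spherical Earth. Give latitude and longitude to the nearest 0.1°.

Convert each endpoint to a unit vector on the sphere (x = cos φ cos λ, y = cos φ sin λ, z = sin φ).
The central angle between the endpoints is δ = arccos(p₁·p₂) ≈ 2.245 rad (128.6°).
Interpolate at f = 1/2 with slerp weights a = sin((1−f)δ)/sin δ ≈ 1.154, b = sin(fδ)/sin δ ≈ 1.154.
p = a·p₁ + b·p₂ ≈ (-0.452, 0.892, 0.013); φ = arcsin(p_z) ≈ 0.75°, λ = atan2(p_y, p_x) ≈ 116.89°.

≈ 0.8°N, 116.9°E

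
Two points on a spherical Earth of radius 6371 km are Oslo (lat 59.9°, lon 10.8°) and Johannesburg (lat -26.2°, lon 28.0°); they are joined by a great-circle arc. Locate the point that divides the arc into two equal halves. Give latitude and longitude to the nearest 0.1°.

Convert each endpoint to a unit vector on the sphere (x = cos φ cos λ, y = cos φ sin λ, z = sin φ).
The central angle between the endpoints is δ = arccos(p₁·p₂) ≈ 1.523 rad (87.3°).
Interpolate at f = 1/2 with slerp weights a = sin((1−f)δ)/sin δ ≈ 0.691, b = sin(fδ)/sin δ ≈ 0.691.
p = a·p₁ + b·p₂ ≈ (0.888, 0.356, 0.293); φ = arcsin(p_z) ≈ 17.02°, λ = atan2(p_y, p_x) ≈ 21.85°.

≈ lat 17.0°, lon 21.9°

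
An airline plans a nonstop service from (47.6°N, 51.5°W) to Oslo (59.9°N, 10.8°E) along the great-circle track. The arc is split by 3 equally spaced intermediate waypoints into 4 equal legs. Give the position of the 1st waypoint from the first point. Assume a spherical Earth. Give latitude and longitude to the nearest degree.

≈ (53°N, 40°W)

Write both endpoints as unit vectors p₁, p₂ with components (cos φ cos λ, cos φ sin λ, sin φ).
The central angle between the endpoints is δ = arccos(p₁·p₂) ≈ 0.650 rad (37.2°).
Interpolate at f = 1/4 with slerp weights a = sin((1−f)δ)/sin δ ≈ 0.774, b = sin(fδ)/sin δ ≈ 0.267.
p = a·p₁ + b·p₂ ≈ (0.457, -0.383, 0.803); φ = arcsin(p_z) ≈ 53.40°, λ = atan2(p_y, p_x) ≈ -40.02°.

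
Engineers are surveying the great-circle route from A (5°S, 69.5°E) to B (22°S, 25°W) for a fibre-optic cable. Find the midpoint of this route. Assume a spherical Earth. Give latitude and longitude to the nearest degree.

≈ (19°S, 24°E)

The haversine formula gives a central angle δ ≈ 1.611 rad (92.3°) between the endpoints.
Interpolate at f = 1/2 with slerp weights a = sin((1−f)δ)/sin δ ≈ 0.722, b = sin(fδ)/sin δ ≈ 0.722.
p = a·p₁ + b·p₂ ≈ (0.858, 0.391, -0.333); φ = arcsin(p_z) ≈ -19.46°, λ = atan2(p_y, p_x) ≈ 24.47°.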